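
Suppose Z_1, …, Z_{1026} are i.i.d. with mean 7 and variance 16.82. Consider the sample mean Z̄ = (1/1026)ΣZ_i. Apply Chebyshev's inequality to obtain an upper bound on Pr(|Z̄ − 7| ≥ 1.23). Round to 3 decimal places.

0.011

Var(Z̄) = Var(Z_i)/n = 16.82/1026 = 0.016394.
Chebyshev: Pr(|Z̄ − 7| ≥ 1.23) ≤ Var(Z̄)/(1.23)² = 16.82/(1026·1.23²) = 0.0108.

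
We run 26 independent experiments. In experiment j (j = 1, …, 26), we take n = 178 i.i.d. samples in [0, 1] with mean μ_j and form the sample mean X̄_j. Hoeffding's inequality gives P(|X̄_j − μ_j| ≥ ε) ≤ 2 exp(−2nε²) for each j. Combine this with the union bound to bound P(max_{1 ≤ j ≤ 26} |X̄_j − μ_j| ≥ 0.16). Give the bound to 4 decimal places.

Per-experiment Hoeffding bound: 2·exp(−2·178·0.16²) = 2·exp(−9.11360) = 0.00022031.
Union bound over 26 events: 26·0.00022031 = 0.00573.

0.0057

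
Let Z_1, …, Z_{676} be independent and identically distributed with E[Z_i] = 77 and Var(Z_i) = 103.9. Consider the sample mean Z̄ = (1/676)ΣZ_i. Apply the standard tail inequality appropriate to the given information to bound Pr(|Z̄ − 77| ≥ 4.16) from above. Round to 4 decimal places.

0.0089

With mean and variance of each term known, Chebyshev's inequality bounds the deviation of the sum (or sample mean).
Var(Z̄) = Var(Z_i)/n = 103.9/676 = 0.1537.
Chebyshev: Pr(|Z̄ − 77| ≥ 4.16) ≤ Var(Z̄)/(4.16)² = 103.9/(676·4.16²) = 0.0089.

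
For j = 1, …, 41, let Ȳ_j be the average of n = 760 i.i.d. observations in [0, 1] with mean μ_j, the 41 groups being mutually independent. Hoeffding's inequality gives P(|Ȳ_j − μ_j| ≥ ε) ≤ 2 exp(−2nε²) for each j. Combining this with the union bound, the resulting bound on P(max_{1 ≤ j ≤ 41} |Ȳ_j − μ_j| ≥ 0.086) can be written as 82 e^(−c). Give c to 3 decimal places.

11.242

Union bound over the 41 events: P(max_{1 ≤ j ≤ 41} |Ȳ_j − μ_j| ≥ 0.086) ≤ 41·2·exp(−2nε²) = 82 exp(−2·760·0.086²).
So c = 2·760·0.086² = 11.2419.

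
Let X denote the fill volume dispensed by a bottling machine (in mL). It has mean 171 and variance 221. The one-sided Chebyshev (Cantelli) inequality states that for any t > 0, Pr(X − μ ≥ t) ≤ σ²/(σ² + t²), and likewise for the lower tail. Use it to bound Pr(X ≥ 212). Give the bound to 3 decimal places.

Here σ² = 221 and t = 41, so σ² + t² = 1902.
Cantelli's bound: 221/1902 = 0.1162.

0.116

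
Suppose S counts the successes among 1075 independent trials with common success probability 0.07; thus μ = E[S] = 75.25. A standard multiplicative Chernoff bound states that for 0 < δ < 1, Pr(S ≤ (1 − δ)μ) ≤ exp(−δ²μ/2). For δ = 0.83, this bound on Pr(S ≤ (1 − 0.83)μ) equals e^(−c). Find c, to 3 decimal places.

c = δ²μ/2 = 0.83²·75.25/2 = 25.9199.

25.920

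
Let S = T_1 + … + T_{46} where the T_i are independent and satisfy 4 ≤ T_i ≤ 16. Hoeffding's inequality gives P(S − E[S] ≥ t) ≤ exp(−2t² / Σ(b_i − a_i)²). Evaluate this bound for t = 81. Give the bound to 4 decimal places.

Σ(b_i − a_i)² = 46·(12)² = 6624.
Exponent = 2·81²/6624 = 1.9810.
Bound = exp(−1.9810) = 0.13793.

0.1379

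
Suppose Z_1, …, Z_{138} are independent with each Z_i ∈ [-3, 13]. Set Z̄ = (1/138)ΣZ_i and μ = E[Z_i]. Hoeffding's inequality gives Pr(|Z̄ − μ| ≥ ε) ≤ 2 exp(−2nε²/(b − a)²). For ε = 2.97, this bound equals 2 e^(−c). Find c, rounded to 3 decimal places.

c = 2nε²/(b − a)² = 2·138·2.97² / 16² = 9.5100.

9.510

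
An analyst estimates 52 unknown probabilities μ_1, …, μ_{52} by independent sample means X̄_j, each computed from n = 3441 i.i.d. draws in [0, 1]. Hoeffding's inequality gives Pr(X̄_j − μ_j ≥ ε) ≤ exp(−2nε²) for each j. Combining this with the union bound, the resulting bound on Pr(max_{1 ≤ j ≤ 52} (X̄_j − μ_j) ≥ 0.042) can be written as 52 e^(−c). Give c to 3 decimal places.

Union bound over the 52 events: Pr(max_{1 ≤ j ≤ 52} (X̄_j − μ_j) ≥ 0.042) ≤ 52·exp(−2nε²) = 52 exp(−2·3441·0.042²).
So c = 2·3441·0.042² = 12.1398.

12.140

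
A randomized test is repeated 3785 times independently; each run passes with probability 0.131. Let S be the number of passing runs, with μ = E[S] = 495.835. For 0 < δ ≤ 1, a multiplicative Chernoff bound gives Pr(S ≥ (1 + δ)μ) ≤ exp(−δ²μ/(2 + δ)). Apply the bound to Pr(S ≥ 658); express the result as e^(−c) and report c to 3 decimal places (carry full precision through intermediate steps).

22.791

Write 658 = (1 + δ)μ, so δ = 658/495.835 − 1 = 0.3270544…
Then the exponent is δ²μ/(2 + δ) = (658 − μ)² / (μ·(2 + δ)) = 22.791376.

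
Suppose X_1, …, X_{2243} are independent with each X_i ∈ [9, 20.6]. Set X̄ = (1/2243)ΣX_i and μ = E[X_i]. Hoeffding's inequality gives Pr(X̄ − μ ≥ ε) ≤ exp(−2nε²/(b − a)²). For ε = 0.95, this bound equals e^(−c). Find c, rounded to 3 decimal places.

30.088

c = 2nε²/(b − a)² = 2·2243·0.95² / 11.6² = 30.0878.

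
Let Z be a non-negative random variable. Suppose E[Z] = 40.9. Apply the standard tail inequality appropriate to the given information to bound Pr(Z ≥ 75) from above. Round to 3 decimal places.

Only the mean of a non-negative variable is known, so Markov's inequality is the applicable tail bound.
Markov's inequality: for a non-negative random variable, Pr(Z ≥ a) ≤ E[Z]/a.
Here E[Z] = 40.9 and a = 75, so the bound is 40.9/75 = 0.5453.

0.545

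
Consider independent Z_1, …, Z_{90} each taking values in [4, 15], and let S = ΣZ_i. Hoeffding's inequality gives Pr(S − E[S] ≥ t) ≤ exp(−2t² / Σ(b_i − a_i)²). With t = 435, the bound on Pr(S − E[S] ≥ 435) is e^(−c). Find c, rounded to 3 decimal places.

34.752

Σ(b_i − a_i)² = 90·(11)² = 10890.
c = 2t²/10890 = 2·435²/10890 = 34.7521.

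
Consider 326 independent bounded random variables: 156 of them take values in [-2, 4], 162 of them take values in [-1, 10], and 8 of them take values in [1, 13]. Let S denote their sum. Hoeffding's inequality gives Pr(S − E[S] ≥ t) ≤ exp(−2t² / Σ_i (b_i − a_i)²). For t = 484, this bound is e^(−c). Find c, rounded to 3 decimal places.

17.767

Σ(b_i − a_i)² = 156·6² + 162·11² + 8·12² = 26370.
c = 2t² / 26370 = 2·484² / 26370 = 17.7669.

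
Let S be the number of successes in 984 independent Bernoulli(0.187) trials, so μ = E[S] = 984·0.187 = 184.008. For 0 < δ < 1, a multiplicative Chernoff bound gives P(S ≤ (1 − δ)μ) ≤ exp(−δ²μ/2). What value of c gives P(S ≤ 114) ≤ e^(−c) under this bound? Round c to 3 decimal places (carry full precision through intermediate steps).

13.318

Write 114 = (1 − δ)μ, so δ = 1 − 114/184.008 = 0.3804617…
Then the exponent is δ²μ/2 = (μ − 114)²/(2μ) = 13.317682.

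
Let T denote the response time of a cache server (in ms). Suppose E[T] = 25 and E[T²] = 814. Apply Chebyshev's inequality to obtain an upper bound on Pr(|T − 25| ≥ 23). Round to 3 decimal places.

0.357

Var(T) = E[T²] − (E[T])² = 814 − 625 = 189.
Chebyshev's inequality: Pr(|T − μ| ≥ t) ≤ Var(T)/t² = 189/529 = 0.3573.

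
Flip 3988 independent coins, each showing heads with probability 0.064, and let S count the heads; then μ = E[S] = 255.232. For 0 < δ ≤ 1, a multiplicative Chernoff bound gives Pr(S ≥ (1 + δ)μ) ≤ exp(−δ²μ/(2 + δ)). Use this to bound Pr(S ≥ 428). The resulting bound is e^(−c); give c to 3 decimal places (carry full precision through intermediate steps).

Write 428 = (1 + δ)μ, so δ = 428/255.232 − 1 = 0.6769057…
Then the exponent is δ²μ/(2 + δ) = (428 − μ)² / (μ·(2 + δ)) = 43.687623.

43.688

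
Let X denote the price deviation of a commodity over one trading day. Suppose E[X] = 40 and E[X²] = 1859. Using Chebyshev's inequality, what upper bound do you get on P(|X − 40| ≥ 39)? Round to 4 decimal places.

Var(X) = E[X²] − (E[X])² = 1859 − 1600 = 259.
Chebyshev's inequality: P(|X − μ| ≥ t) ≤ Var(X)/t² = 259/1521 = 0.1703.

0.1703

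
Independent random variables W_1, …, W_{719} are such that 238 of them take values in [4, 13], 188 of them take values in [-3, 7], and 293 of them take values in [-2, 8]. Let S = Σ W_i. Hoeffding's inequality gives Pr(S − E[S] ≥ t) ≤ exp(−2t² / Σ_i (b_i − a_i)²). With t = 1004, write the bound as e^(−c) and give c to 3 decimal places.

Σ(b_i − a_i)² = 238·9² + 188·10² + 293·10² = 67378.
c = 2t² / 67378 = 2·1004² / 67378 = 29.9212.

29.921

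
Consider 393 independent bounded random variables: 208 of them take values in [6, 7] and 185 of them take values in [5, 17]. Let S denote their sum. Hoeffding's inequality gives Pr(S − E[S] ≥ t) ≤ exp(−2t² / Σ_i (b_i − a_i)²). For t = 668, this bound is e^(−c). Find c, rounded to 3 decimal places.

33.241

Σ(b_i − a_i)² = 208·1² + 185·12² = 26848.
c = 2t² / 26848 = 2·668² / 26848 = 33.2408.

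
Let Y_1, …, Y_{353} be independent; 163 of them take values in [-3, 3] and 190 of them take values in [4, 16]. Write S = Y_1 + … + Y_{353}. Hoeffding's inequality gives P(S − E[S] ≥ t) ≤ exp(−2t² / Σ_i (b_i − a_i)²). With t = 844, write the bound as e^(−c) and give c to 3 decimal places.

42.876

Σ(b_i − a_i)² = 163·6² + 190·12² = 33228.
c = 2t² / 33228 = 2·844² / 33228 = 42.8756.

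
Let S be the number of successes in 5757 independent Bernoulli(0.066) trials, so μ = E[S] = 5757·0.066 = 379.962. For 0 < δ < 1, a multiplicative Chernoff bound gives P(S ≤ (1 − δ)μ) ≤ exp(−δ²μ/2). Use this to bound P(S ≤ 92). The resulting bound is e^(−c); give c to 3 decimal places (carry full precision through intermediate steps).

Write 92 = (1 − δ)μ, so δ = 1 − 92/379.962 = 0.7578705…
Then the exponent is δ²μ/2 = (μ − 92)²/(2μ) = 109.118956.

109.119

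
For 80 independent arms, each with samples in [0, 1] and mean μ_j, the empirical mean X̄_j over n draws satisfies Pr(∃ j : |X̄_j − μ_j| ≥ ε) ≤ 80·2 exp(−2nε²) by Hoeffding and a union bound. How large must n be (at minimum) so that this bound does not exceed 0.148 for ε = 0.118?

251

Need 2·80·exp(−2nε²) ≤ 0.148, i.e. exp(−2nε²) ≤ 0.148/160.
So 2nε² ≥ ln(160/0.148) = 6.985717.
Hence n ≥ 6.985717/(2·0.118²) = 250.852.
The smallest integer n is 251.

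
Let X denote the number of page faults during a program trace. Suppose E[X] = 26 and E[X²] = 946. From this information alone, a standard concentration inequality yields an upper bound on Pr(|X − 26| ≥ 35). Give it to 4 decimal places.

0.2204

The first two moments determine the variance, so Chebyshev's inequality is the sharpest standard bound available.
Var(X) = E[X²] − (E[X])² = 946 − 676 = 270.
Chebyshev's inequality: Pr(|X − μ| ≥ t) ≤ Var(X)/t² = 270/1225 = 0.2204.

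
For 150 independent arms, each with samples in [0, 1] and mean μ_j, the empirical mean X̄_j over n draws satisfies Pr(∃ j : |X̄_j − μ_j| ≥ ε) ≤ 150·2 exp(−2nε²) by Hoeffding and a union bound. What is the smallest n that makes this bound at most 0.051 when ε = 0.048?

Need 2·150·exp(−2nε²) ≤ 0.051, i.e. exp(−2nε²) ≤ 0.051/300.
So 2nε² ≥ ln(300/0.051) = 8.679712.
Hence n ≥ 8.679712/(2·0.048²) = 1883.618.
The smallest integer n is 1884.

1884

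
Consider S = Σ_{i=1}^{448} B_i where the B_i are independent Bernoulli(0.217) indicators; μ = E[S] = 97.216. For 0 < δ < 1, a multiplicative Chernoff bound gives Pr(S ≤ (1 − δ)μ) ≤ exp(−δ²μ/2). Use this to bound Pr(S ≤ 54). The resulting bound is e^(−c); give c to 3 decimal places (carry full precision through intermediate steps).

9.606

Write 54 = (1 − δ)μ, so δ = 1 − 54/97.216 = 0.4445359…
Then the exponent is δ²μ/2 = (μ − 54)²/(2μ) = 9.605531.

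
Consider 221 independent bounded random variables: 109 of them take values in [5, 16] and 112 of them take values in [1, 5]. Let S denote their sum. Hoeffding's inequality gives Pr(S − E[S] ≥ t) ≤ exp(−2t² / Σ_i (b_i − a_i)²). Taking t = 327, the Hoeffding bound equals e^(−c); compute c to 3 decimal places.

Σ(b_i − a_i)² = 109·11² + 112·4² = 14981.
c = 2t² / 14981 = 2·327² / 14981 = 14.2753.

14.275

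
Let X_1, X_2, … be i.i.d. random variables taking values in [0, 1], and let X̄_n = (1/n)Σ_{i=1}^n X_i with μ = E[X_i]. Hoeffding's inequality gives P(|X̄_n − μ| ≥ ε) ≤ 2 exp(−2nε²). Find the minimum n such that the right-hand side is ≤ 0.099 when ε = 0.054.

516

Require 2·exp(−2nε²) ≤ 0.099, i.e. 2nε² ≥ ln(2/0.099) = 3.005783.
So n ≥ 3.005783 / (2·0.054²) = 515.395.
The smallest integer n is 516.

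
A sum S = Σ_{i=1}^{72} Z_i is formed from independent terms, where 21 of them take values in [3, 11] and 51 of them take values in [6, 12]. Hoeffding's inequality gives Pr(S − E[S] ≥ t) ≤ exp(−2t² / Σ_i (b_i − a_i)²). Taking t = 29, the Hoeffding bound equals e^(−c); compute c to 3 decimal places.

0.529

Σ(b_i − a_i)² = 21·8² + 51·6² = 3180.
c = 2t² / 3180 = 2·29² / 3180 = 0.5289.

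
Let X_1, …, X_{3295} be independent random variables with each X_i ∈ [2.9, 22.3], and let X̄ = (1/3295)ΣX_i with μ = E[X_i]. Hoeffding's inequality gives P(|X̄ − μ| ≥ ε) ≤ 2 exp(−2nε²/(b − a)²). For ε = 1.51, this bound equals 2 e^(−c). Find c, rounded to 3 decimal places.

c = 2nε²/(b − a)² = 2·3295·1.51² / 19.4² = 39.9242.

39.924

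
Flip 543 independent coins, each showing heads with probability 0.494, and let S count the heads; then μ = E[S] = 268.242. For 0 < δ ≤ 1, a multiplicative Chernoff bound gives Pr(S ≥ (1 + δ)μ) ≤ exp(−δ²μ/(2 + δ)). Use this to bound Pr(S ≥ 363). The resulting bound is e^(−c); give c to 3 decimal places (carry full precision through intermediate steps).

Write 363 = (1 + δ)μ, so δ = 363/268.242 − 1 = 0.3532556…
Then the exponent is δ²μ/(2 + δ) = (363 − μ)² / (μ·(2 + δ)) = 14.224463.

14.224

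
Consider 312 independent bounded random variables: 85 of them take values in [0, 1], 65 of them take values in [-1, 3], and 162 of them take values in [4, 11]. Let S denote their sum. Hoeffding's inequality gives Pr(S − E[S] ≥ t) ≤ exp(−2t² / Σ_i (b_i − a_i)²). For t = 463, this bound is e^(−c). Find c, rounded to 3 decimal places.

47.306

Σ(b_i − a_i)² = 85·1² + 65·4² + 162·7² = 9063.
c = 2t² / 9063 = 2·463² / 9063 = 47.3064.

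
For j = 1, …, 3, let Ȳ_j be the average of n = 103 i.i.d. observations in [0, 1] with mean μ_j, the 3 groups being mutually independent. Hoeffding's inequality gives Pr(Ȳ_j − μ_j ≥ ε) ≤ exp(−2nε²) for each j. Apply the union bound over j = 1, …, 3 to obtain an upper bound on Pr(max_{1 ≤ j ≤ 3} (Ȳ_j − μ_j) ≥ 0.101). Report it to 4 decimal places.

Per-experiment Hoeffding bound: exp(−2·103·0.101²) = exp(−2.10141) = 0.12228.
Union bound over 3 events: 3·0.12228 = 0.36685.

0.3669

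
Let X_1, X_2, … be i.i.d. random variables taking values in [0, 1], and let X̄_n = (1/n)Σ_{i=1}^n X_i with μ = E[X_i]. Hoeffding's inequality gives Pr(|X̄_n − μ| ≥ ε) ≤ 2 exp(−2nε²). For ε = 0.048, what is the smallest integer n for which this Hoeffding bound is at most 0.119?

613

Require 2·exp(−2nε²) ≤ 0.119, i.e. 2nε² ≥ ln(2/0.119) = 2.821779.
So n ≥ 2.821779 / (2·0.048²) = 612.365.
The smallest integer n is 613.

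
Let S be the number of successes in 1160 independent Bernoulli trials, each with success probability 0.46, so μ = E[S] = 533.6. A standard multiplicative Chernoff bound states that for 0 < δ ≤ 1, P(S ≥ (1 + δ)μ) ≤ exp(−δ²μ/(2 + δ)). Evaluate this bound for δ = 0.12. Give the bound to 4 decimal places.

0.0267

Exponent = δ²μ/(2 + δ) = 0.12²·533.6/2.12 = 3.6245.
Bound = exp(−3.6245) = 0.02666.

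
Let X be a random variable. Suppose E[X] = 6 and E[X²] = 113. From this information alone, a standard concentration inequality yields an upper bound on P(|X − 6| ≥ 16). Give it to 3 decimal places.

The first two moments determine the variance, so Chebyshev's inequality is the sharpest standard bound available.
Var(X) = E[X²] − (E[X])² = 113 − 36 = 77.
Chebyshev's inequality: P(|X − μ| ≥ t) ≤ Var(X)/t² = 77/256 = 0.3008.

0.301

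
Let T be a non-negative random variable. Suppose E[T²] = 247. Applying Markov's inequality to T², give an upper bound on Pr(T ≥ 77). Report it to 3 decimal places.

Since T ≥ 0, the event {T ≥ 77} is the same as {T² ≥ 5929}.
Markov's inequality applied to T² gives Pr(T² ≥ 5929) ≤ E[T²]/5929 = 247/5929 = 0.0417.

0.042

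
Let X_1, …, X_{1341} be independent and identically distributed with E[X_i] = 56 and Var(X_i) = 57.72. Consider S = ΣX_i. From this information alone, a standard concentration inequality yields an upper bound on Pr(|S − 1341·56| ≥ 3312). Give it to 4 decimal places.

With mean and variance of each term known, Chebyshev's inequality bounds the deviation of the sum (or sample mean).
Var(S) = n·Var(X_i) = 1341·57.72 = 77402.52.
Chebyshev: Pr(|S − 1341·56| ≥ 3312) ≤ Var(S)/3312² = 77402.52/10969344 = 0.0071.

0.0071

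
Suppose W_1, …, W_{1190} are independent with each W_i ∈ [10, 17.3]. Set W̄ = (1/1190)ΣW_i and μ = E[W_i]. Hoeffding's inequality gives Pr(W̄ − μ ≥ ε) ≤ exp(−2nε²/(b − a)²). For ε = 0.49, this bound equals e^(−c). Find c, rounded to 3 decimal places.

c = 2nε²/(b − a)² = 2·1190·0.49² / 7.3² = 10.7232.

10.723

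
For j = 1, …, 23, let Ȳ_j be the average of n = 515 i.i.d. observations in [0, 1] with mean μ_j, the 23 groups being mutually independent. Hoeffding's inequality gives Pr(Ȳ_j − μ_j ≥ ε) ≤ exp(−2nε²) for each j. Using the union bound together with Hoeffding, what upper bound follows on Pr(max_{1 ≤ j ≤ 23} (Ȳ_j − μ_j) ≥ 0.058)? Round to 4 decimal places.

Per-experiment Hoeffding bound: exp(−2·515·0.058²) = exp(−3.46492) = 0.031276.
Union bound over 23 events: 23·0.031276 = 0.71934.

0.7193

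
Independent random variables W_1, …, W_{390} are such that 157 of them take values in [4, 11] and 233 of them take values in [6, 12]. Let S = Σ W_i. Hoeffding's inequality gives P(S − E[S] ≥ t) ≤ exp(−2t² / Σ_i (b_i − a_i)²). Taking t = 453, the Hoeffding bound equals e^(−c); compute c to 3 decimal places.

25.522

Σ(b_i − a_i)² = 157·7² + 233·6² = 16081.
c = 2t² / 16081 = 2·453² / 16081 = 25.5219.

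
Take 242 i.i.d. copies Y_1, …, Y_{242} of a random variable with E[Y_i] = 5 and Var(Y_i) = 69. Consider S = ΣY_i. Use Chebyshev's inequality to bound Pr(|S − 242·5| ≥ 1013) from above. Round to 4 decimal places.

0.0163

Var(S) = n·Var(Y_i) = 242·69 = 16698.
Chebyshev: Pr(|S − 242·5| ≥ 1013) ≤ Var(S)/1013² = 16698/1026169 = 0.0163.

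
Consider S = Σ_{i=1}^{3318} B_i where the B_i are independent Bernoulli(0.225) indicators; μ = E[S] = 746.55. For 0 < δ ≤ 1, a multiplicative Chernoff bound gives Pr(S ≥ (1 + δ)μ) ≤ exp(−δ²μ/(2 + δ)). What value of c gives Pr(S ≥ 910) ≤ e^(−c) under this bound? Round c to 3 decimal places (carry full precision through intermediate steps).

Write 910 = (1 + δ)μ, so δ = 910/746.55 − 1 = 0.2189405…
Then the exponent is δ²μ/(2 + δ) = (910 − μ)² / (μ·(2 + δ)) = 16.127435.

16.127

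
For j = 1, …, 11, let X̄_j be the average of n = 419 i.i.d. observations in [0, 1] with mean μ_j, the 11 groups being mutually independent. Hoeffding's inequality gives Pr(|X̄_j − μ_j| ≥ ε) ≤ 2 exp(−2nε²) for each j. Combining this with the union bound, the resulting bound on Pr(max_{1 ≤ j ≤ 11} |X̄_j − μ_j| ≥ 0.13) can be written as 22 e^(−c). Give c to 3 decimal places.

Union bound over the 11 events: Pr(max_{1 ≤ j ≤ 11} |X̄_j − μ_j| ≥ 0.13) ≤ 11·2·exp(−2nε²) = 22 exp(−2·419·0.13²).
So c = 2·419·0.13² = 14.1622.

14.162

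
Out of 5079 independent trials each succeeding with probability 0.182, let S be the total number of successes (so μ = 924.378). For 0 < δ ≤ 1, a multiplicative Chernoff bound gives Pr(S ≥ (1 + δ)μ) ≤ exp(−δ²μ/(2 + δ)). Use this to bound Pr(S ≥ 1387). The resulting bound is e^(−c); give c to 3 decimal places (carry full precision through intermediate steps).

Write 1387 = (1 + δ)μ, so δ = 1387/924.378 − 1 = 0.5004684…
Then the exponent is δ²μ/(2 + δ) = (1387 − μ)² / (μ·(2 + δ)) = 92.593732.

92.594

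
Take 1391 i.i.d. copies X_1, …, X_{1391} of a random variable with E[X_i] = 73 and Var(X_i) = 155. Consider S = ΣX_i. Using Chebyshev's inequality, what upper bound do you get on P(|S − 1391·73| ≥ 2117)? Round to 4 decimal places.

0.0481

Var(S) = n·Var(X_i) = 1391·155 = 215605.
Chebyshev: P(|S − 1391·73| ≥ 2117) ≤ Var(S)/2117² = 215605/4481689 = 0.0481.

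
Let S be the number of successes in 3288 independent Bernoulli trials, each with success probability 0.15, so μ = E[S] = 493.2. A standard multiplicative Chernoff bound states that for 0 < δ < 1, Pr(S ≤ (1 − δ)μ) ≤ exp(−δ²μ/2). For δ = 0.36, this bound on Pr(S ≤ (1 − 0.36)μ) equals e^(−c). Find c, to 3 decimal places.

c = δ²μ/2 = 0.36²·493.2/2 = 31.9594.

31.959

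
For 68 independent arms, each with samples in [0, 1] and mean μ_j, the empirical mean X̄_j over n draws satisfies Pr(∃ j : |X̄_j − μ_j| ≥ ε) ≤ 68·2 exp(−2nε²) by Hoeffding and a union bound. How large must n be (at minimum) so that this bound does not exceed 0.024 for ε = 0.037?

Need 2·68·exp(−2nε²) ≤ 0.024, i.e. exp(−2nε²) ≤ 0.024/136.
So 2nε² ≥ ln(136/0.024) = 8.642356.
Hence n ≥ 8.642356/(2·0.037²) = 3156.449.
The smallest integer n is 3157.

3157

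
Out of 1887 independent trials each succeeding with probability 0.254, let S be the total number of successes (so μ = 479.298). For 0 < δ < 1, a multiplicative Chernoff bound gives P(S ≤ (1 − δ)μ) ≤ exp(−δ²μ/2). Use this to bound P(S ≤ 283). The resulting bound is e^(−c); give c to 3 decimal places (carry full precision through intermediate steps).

Write 283 = (1 − δ)μ, so δ = 1 − 283/479.298 = 0.4095531…
Then the exponent is δ²μ/2 = (μ − 283)²/(2μ) = 40.197231.

40.197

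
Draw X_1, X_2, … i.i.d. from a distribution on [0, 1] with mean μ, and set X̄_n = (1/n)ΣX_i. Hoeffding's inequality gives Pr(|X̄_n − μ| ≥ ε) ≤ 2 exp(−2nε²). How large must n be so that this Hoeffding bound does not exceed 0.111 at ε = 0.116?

Require 2·exp(−2nε²) ≤ 0.111, i.e. 2nε² ≥ ln(2/0.111) = 2.891372.
So n ≥ 2.891372 / (2·0.116²) = 107.438.
The smallest integer n is 108.

108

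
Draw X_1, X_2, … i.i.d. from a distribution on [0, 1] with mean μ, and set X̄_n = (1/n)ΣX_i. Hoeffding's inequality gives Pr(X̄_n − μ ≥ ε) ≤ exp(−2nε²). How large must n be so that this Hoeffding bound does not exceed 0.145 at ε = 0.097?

103

Require exp(−2nε²) ≤ 0.145, i.e. 2nε² ≥ ln(1/0.145) = 1.931022.
So n ≥ 1.931022 / (2·0.097²) = 102.616.
The smallest integer n is 103.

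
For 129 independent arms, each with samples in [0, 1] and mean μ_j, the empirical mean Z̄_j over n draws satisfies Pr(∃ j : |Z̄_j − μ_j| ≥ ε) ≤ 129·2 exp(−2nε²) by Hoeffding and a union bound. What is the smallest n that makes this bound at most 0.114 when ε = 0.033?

3547

Need 2·129·exp(−2nε²) ≤ 0.114, i.e. exp(−2nε²) ≤ 0.114/258.
So 2nε² ≥ ln(258/0.114) = 7.724516.
Hence n ≥ 7.724516/(2·0.033²) = 3546.610.
The smallest integer n is 3547.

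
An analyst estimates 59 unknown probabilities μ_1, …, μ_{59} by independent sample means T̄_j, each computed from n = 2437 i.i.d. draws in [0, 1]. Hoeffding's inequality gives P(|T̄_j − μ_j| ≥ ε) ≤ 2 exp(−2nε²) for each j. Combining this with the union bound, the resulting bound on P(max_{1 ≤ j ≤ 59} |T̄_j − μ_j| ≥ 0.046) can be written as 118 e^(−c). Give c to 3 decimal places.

10.313

Union bound over the 59 events: P(max_{1 ≤ j ≤ 59} |T̄_j − μ_j| ≥ 0.046) ≤ 59·2·exp(−2nε²) = 118 exp(−2·2437·0.046²).
So c = 2·2437·0.046² = 10.3134.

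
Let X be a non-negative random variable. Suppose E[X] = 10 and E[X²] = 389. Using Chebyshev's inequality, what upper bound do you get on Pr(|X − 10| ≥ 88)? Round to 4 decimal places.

Var(X) = E[X²] − (E[X])² = 389 − 100 = 289.
Chebyshev's inequality: Pr(|X − μ| ≥ t) ≤ Var(X)/t² = 289/7744 = 0.0373.

0.0373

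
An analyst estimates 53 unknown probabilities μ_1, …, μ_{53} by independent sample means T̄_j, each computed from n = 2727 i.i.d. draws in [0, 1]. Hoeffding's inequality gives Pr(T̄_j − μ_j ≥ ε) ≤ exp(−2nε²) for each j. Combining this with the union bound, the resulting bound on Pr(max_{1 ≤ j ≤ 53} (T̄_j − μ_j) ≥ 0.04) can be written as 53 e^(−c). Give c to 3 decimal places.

8.726

Union bound over the 53 events: Pr(max_{1 ≤ j ≤ 53} (T̄_j − μ_j) ≥ 0.04) ≤ 53·exp(−2nε²) = 53 exp(−2·2727·0.04²).
So c = 2·2727·0.04² = 8.7264.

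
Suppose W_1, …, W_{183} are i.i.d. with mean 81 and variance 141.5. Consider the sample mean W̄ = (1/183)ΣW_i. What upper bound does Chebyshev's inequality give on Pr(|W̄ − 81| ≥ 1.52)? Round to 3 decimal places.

Var(W̄) = Var(W_i)/n = 141.5/183 = 0.77322.
Chebyshev: Pr(|W̄ − 81| ≥ 1.52) ≤ Var(W̄)/(1.52)² = 141.5/(183·1.52²) = 0.3347.

0.335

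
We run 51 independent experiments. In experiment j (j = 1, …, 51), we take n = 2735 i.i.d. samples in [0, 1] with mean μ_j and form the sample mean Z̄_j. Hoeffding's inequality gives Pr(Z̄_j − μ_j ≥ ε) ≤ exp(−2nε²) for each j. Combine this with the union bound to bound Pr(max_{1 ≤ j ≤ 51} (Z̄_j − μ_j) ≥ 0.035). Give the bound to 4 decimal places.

Per-experiment Hoeffding bound: exp(−2·2735·0.035²) = exp(−6.70075) = 0.00123.
Union bound over 51 events: 51·0.00123 = 0.06273.

0.0627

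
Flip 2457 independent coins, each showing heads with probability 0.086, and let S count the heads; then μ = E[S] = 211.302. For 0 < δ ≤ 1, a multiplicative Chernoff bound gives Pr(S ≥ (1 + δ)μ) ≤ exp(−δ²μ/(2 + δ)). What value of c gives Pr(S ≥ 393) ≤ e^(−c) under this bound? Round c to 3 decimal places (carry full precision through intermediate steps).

Write 393 = (1 + δ)μ, so δ = 393/211.302 − 1 = 0.8598972…
Then the exponent is δ²μ/(2 + δ) = (393 − μ)² / (μ·(2 + δ)) = 54.631895.

54.632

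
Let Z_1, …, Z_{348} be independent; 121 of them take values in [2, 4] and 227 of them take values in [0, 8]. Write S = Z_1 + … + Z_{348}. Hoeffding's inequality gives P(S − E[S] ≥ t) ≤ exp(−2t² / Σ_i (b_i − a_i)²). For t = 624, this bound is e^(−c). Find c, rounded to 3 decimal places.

Σ(b_i − a_i)² = 121·2² + 227·8² = 15012.
c = 2t² / 15012 = 2·624² / 15012 = 51.8753.

51.875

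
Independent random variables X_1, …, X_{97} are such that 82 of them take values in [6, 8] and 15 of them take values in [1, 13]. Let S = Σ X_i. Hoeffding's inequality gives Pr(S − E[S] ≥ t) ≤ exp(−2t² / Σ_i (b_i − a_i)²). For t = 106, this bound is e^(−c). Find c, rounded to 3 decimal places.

Σ(b_i − a_i)² = 82·2² + 15·12² = 2488.
c = 2t² / 2488 = 2·106² / 2488 = 9.0322.

9.032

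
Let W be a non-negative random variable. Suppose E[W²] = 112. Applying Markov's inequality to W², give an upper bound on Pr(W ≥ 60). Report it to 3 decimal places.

Since W ≥ 0, the event {W ≥ 60} is the same as {W² ≥ 3600}.
Markov's inequality applied to W² gives Pr(W² ≥ 3600) ≤ E[W²]/3600 = 112/3600 = 0.0311.

0.031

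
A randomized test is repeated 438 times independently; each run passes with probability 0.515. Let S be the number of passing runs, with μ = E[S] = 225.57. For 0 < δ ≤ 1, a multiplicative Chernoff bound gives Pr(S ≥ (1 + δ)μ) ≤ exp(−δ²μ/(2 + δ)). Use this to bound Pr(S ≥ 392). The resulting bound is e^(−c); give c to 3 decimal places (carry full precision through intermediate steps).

44.852

Write 392 = (1 + δ)μ, so δ = 392/225.57 − 1 = 0.7378197…
Then the exponent is δ²μ/(2 + δ) = (392 − μ)² / (μ·(2 + δ)) = 44.851507.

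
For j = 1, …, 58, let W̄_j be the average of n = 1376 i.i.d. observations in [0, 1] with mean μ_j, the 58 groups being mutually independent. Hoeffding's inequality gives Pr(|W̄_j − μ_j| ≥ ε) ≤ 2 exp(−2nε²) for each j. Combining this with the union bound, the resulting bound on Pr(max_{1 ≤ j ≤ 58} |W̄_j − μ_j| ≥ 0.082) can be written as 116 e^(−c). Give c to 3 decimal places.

Union bound over the 58 events: Pr(max_{1 ≤ j ≤ 58} |W̄_j − μ_j| ≥ 0.082) ≤ 58·2·exp(−2nε²) = 116 exp(−2·1376·0.082²).
So c = 2·1376·0.082² = 18.5044.

18.504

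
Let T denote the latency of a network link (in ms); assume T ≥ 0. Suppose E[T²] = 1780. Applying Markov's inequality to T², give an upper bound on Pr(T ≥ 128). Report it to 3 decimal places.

Since T ≥ 0, the event {T ≥ 128} is the same as {T² ≥ 16384}.
Markov's inequality applied to T² gives Pr(T² ≥ 16384) ≤ E[T²]/16384 = 1780/16384 = 0.1086.

0.109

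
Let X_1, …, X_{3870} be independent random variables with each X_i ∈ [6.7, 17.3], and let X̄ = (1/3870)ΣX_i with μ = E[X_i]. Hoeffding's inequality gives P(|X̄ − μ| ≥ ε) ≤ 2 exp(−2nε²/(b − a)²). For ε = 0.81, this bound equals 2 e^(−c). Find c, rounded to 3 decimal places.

45.196

c = 2nε²/(b − a)² = 2·3870·0.81² / 10.6² = 45.1959.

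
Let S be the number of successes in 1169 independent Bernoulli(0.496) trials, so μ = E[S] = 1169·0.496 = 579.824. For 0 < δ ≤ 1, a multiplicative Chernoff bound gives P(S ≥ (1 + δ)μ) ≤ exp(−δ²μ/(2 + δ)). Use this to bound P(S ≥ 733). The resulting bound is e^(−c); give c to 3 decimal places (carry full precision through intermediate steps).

17.872

Write 733 = (1 + δ)μ, so δ = 733/579.824 − 1 = 0.2641767…
Then the exponent is δ²μ/(2 + δ) = (733 − μ)² / (μ·(2 + δ)) = 17.872073.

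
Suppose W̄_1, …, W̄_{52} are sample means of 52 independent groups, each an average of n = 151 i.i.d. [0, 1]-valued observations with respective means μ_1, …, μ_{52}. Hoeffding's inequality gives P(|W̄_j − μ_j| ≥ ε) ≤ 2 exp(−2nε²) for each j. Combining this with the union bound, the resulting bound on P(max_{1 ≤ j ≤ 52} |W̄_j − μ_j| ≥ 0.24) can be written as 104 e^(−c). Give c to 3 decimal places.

17.395

Union bound over the 52 events: P(max_{1 ≤ j ≤ 52} |W̄_j − μ_j| ≥ 0.24) ≤ 52·2·exp(−2nε²) = 104 exp(−2·151·0.24²).
So c = 2·151·0.24² = 17.3952.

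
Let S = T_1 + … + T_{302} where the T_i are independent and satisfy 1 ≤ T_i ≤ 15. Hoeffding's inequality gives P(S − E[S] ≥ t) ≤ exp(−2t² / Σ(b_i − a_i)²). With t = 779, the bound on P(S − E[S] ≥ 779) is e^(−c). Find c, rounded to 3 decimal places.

Σ(b_i − a_i)² = 302·(14)² = 59192.
c = 2t²/59192 = 2·779²/59192 = 20.5042.

20.504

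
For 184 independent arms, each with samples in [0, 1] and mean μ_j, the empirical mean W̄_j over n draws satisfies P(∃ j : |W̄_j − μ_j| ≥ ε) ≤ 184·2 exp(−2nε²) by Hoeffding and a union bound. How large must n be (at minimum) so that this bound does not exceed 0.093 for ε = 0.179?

Need 2·184·exp(−2nε²) ≤ 0.093, i.e. exp(−2nε²) ≤ 0.093/368.
So 2nε² ≥ ln(368/0.093) = 8.283239.
Hence n ≥ 8.283239/(2·0.179²) = 129.260.
The smallest integer n is 130.

130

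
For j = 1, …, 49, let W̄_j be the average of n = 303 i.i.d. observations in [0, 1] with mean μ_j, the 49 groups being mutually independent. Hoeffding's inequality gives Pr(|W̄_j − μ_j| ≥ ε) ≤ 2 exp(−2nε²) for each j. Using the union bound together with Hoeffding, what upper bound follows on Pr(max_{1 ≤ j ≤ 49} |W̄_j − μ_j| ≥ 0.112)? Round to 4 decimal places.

Per-experiment Hoeffding bound: 2·exp(−2·303·0.112²) = 2·exp(−7.60166) = 0.00099924.
Union bound over 49 events: 49·0.00099924 = 0.04896.

0.0490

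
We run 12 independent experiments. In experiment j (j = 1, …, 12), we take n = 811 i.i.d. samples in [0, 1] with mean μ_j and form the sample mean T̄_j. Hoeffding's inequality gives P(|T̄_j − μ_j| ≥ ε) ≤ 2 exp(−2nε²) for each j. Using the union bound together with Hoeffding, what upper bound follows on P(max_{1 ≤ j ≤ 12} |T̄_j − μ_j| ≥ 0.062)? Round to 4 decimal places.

0.0470

Per-experiment Hoeffding bound: 2·exp(−2·811·0.062²) = 2·exp(−6.23497) = 0.0039194.
Union bound over 12 events: 12·0.0039194 = 0.04703.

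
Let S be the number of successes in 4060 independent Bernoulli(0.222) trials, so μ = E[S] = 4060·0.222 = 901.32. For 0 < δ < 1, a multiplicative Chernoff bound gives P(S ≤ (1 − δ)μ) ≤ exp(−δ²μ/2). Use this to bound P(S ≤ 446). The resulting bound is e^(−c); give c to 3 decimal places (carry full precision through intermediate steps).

Write 446 = (1 − δ)μ, so δ = 1 − 446/901.32 = 0.5051702…
Then the exponent is δ²μ/2 = (μ − 446)²/(2μ) = 115.007047.

115.007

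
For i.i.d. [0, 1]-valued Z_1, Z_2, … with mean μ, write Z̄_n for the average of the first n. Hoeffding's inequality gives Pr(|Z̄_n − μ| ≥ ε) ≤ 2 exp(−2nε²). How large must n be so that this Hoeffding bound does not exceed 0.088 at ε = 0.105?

Require 2·exp(−2nε²) ≤ 0.088, i.e. 2nε² ≥ ln(2/0.088) = 3.123566.
So n ≥ 3.123566 / (2·0.105²) = 141.658.
The smallest integer n is 142.

142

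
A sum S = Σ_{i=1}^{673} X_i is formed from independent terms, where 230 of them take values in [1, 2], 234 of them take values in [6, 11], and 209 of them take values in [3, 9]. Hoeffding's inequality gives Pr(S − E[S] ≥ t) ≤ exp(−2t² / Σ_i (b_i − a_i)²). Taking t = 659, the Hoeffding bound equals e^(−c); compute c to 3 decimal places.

63.846

Σ(b_i − a_i)² = 230·1² + 234·5² + 209·6² = 13604.
c = 2t² / 13604 = 2·659² / 13604 = 63.8461.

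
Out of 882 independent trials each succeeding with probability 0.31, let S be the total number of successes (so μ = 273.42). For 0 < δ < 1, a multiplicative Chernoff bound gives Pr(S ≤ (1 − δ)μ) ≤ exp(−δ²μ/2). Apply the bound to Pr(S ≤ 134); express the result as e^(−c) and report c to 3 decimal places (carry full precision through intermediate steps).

35.546

Write 134 = (1 − δ)μ, so δ = 1 − 134/273.42 = 0.5099115…
Then the exponent is δ²μ/2 = (μ − 134)²/(2μ) = 35.545930.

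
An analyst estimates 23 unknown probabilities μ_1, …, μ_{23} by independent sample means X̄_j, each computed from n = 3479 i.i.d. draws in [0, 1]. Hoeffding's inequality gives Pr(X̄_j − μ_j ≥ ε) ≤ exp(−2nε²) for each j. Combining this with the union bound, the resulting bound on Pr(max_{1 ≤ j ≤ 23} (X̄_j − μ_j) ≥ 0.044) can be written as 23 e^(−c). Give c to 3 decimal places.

13.471

Union bound over the 23 events: Pr(max_{1 ≤ j ≤ 23} (X̄_j − μ_j) ≥ 0.044) ≤ 23·exp(−2nε²) = 23 exp(−2·3479·0.044²).
So c = 2·3479·0.044² = 13.4707.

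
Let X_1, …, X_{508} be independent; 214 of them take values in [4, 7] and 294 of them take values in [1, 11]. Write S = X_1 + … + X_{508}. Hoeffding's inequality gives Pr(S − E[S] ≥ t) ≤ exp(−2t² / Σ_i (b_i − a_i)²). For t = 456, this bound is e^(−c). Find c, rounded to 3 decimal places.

Σ(b_i − a_i)² = 214·3² + 294·10² = 31326.
c = 2t² / 31326 = 2·456² / 31326 = 13.2756.

13.276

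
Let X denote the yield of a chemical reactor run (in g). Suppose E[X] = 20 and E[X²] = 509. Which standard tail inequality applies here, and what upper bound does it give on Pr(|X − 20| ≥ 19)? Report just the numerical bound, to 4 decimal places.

0.3019

The first two moments determine the variance, so Chebyshev's inequality is the sharpest standard bound available.
Var(X) = E[X²] − (E[X])² = 509 − 400 = 109.
Chebyshev's inequality: Pr(|X − μ| ≥ t) ≤ Var(X)/t² = 109/361 = 0.3019.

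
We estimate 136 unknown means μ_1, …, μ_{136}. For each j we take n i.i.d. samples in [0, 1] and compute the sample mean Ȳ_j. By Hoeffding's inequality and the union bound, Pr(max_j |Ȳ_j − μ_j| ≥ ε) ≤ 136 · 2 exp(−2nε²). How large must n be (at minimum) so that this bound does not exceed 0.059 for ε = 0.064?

1030

Need 2·136·exp(−2nε²) ≤ 0.059, i.e. exp(−2nε²) ≤ 0.059/272.
So 2nε² ≥ ln(272/0.059) = 8.436020.
Hence n ≥ 8.436020/(2·0.064²) = 1029.788.
The smallest integer n is 1030.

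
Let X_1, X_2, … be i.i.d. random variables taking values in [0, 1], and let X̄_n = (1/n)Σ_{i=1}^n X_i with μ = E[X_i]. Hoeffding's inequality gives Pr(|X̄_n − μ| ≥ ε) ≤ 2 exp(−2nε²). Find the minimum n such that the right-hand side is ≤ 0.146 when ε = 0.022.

2704

Require 2·exp(−2nε²) ≤ 0.146, i.e. 2nε² ≥ ln(2/0.146) = 2.617296.
So n ≥ 2.617296 / (2·0.022²) = 2703.818.
The smallest integer n is 2704.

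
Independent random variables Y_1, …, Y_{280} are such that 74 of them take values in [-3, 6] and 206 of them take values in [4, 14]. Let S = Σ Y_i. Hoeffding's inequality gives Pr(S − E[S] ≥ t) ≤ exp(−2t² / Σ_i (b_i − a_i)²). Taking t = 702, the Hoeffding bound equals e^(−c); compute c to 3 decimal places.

37.061

Σ(b_i − a_i)² = 74·9² + 206·10² = 26594.
c = 2t² / 26594 = 2·702² / 26594 = 37.0613.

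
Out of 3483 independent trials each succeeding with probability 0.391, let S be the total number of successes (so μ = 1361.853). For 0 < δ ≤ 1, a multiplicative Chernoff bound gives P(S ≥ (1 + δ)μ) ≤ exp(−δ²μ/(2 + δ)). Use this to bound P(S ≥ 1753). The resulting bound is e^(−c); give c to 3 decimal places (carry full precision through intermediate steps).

Write 1753 = (1 + δ)μ, so δ = 1753/1361.853 − 1 = 0.2872168…
Then the exponent is δ²μ/(2 + δ) = (1753 − μ)² / (μ·(2 + δ)) = 49.118201.

49.118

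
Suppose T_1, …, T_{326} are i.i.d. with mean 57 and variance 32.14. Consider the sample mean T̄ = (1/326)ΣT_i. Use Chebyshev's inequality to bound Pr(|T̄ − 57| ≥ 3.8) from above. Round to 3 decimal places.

Var(T̄) = Var(T_i)/n = 32.14/326 = 0.098589.
Chebyshev: Pr(|T̄ − 57| ≥ 3.8) ≤ Var(T̄)/(3.8)² = 32.14/(326·3.8²) = 0.0068.

0.007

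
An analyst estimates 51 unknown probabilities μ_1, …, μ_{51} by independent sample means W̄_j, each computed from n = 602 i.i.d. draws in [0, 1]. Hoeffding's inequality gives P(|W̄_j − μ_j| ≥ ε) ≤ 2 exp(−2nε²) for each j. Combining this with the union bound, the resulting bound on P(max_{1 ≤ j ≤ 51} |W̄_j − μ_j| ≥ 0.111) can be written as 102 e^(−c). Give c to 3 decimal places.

14.834

Union bound over the 51 events: P(max_{1 ≤ j ≤ 51} |W̄_j − μ_j| ≥ 0.111) ≤ 51·2·exp(−2nε²) = 102 exp(−2·602·0.111²).
So c = 2·602·0.111² = 14.8345.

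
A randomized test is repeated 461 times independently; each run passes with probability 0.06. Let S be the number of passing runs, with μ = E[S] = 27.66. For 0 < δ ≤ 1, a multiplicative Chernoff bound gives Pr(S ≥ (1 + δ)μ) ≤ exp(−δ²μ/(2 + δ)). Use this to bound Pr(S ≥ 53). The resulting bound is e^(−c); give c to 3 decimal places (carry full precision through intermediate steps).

Write 53 = (1 + δ)μ, so δ = 53/27.66 − 1 = 0.9161244…
Then the exponent is δ²μ/(2 + δ) = (53 − μ)² / (μ·(2 + δ)) = 7.960769.

7.961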